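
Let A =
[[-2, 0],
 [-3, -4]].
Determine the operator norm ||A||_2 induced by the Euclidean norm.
||A||_2 = sqrt((29 + sqrt(585))/2) ≈ 5.1569 (= sqrt(largest eigenvalue of A^T A))

||A||_2 = sigma_max(A) = sqrt(lambda_max(A^T A)). Form the symmetric matrix M = A^T A =
[[13, 12],
 [12, 16]].
Its characteristic polynomial (trace, determinant of M give the coefficients) is
  p(λ) = det(λ I - M) = λ^2 - 29λ + 64.
For λ^2 - 29λ + 64 the discriminant is 585. It is nonnegative but not a perfect square, so the roots are real and irrational: λ = (29 ± sqrt(585))/2 ≈ 26.5934, 2.4066.
So the eigenvalues of A^T A are ≈ 2.4066, 26.5934 (all ≥ 0, as they must be for A^T A). The largest is λ_max = (29 + sqrt(585))/2 ≈ 26.5934, hence ||A||_2 = sqrt(λ_max) = sqrt((29 + sqrt(585))/2) ≈ 5.1569.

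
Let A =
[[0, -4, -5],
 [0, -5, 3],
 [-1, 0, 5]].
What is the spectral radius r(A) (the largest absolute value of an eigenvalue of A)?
r(A) ≈ 6.0128

The eigenvalues of A are the roots of its characteristic polynomial. With M = A (coefficients from the trace, the sum of principal 2x2 minors, and det A):
  p(λ) = det(λ I - M) = λ^3 - 30λ - 37.
No integer candidate from the rational root theorem (±divisors of 37) is a root, so the roots are irrational. The cubic discriminant is Δ = 71037 > 0, so there are three distinct real roots. p(-5) = -12 and p(-4) = 19 have opposite signs, so a root lies in (-5, -4); Newton's method refines it to λ ≈ -4.7049. p(-2) = 15 and p(-1) = -8 have opposite signs, so a root lies in (-2, -1); Newton's method refines it to λ ≈ -1.3079. p(6) = -1 and p(7) = 96 have opposite signs, so a root lies in (6, 7); Newton's method refines it to λ ≈ 6.0128. Check (Vieta): the three roots sum to 0, matching tr M = 0.
Thus the eigenvalues (to 4 decimals) are -4.7049 (modulus 4.7049); -1.3079 (modulus 1.3079); 6.0128 (modulus 6.0128). The spectral radius is the largest modulus: r(A) ≈ 6.0128. (Cross-check: r(A) ≤ ||A||_2 ≈ 7.7903; equality holds whenever A is normal, though it can also hold for some non-normal A.)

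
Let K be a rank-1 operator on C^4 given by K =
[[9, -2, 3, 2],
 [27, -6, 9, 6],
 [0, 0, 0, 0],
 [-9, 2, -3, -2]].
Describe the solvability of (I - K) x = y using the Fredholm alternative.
(I - K) is singular (det(I - K) = 0, i.e. 1 ∈ sigma(K)). (I - K) x = y is solvable iff y ⊥ ker((I - K)^*) = span{(9, -2, 3, 2)}, i.e. iff 9y_1 - 2y_2 + 3y_3 + 2y_4 = 0. When solvable, the solutions are x = y + c·(1, 3, 0, -1), c arbitrary (ker(I - K) = span{(1, 3, 0, -1)}, dimension 1).

K has rank 1, so it is an outer product K = u v^T: every row of K is a multiple of one row vector. Reading off the entries, u = (1, 3, 0, -1) and v = (9, -2, 3, 2) (row i of K equals u_i·v^T). A rank-one matrix u v^T satisfies K u = u (v·u) and kills the (3)-dimensional subspace v^⊥, so its characteristic polynomial is lambda^3 (lambda - v·u) with v·u = tr K = 1. Hence the eigenvalues of I - K are 1 (multiplicity 3) and 1 - (1) = 0, so det(I - K) = 0. (Direct check: I - K =
[[-8, 2, -3, -2],
 [-27, 7, -9, -6],
 [0, 0, 1, 0],
 [9, -2, 3, 3]]
has determinant 0.) So 1 is an eigenvalue of K and (I - K) is not invertible. The finite-dimensional Fredholm alternative says: either (I - K) is invertible, or ker(I - K) ≠ {0} and then range(I - K) = ker((I - K)^*)^⊥, with dim ker(I - K) = dim ker((I - K)^*). We are in the second case, so we need both kernels. Kernel of I - K: (I - K) u = u - u (v·u) = u - u = 0, so ker(I - K) = span{u} = span{(1, 3, 0, -1)} (it is exactly 1-dimensional because rank(I - K) = 3). Kernel of the adjoint: K is real, so (I - K)^* = I - K^T = I - v u^T, and (I - v u^T) v = v - v (u·v) = 0; hence ker((I - K)^*) = span{v} = span{(9, -2, 3, 2)}. Therefore (I - K) x = y is solvable iff <y, v> = 0, i.e. iff 9y_1 - 2y_2 + 3y_3 + 2y_4 = 0. When this holds, K y = u (v·y) = 0, so (I - K) y = y and x = y is a particular solution; the full solution set is the line x = y + c·u = y + c·(1, 3, 0, -1), c ∈ C.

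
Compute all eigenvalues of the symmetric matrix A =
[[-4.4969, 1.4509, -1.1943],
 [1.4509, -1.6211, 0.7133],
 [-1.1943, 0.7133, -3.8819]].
sigma(A) ≈ {-6, -3, -1}

A is real symmetric, so its spectrum consists of real eigenvalues. Expanding the characteristic polynomial of the displayed matrix gives
  det(λ I - A) = p(λ) = λ^3 + (10)λ^2 + (27)λ + (17.9987).
Solving p(λ) = 0 yields eigenvalues ≈ -6, -3, -1. (A is shown rounded to 4 decimals, so these recover the underlying integer eigenvalues to within that precision.)
Verification: the trace of A = -10 equals the sum of eigenvalues -10, and det(A) ≈ -17.9987 matches the eigenvalue product -18.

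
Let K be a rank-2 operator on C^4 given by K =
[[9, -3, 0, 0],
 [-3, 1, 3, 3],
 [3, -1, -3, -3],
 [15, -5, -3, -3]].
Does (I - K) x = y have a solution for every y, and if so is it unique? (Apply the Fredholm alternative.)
(I - K) is invertible (det(I - K) = -45 ≠ 0), so for every y in C^4 the equation (I - K) x = y has a unique solution.

K has rank 2 and factors as K = U V^T = u1 v1^T + u2 v2^T with u1 = (0, -3, 3, 3), v1 = (3, -1, -1, -1), u2 = (-3, -2, 2, -2), v2 = (-3, 1, 0, 0) (multiplying out reproduces the displayed K). The nonzero eigenvalues of U V^T coincide with those of the 2 x 2 matrix G = V^T U = [[v1·u1, v1·u2], [v2·u1, v2·u2]] = [[-3, -7], [-3, 7]], and by the Sylvester determinant identity det(I_4 - U V^T) = det(I_2 - V^T U) = det([[4, 7], [3, -6]]) = (4)(-6) - (7)(3) = -45. (Direct check: I - K =
[[-8, 3, 0, 0],
 [3, 0, -3, -3],
 [-3, 1, 4, 3],
 [-15, 5, 3, 4]]
has determinant -45.) The finite-dimensional Fredholm alternative says: either (I - K) is invertible, or ker(I - K) ≠ {0} and then range(I - K) = ker((I - K)^*)^⊥, with dim ker(I - K) = dim ker((I - K)^*). Since det(I - K) ≠ 0, 1 is not an eigenvalue of K and ker(I - K) = {0}, so we are in the first case: for every y there is a unique x = (I - K)^(-1) y. (Explicitly, by the Woodbury identity, (I - U V^T)^(-1) = I + U (I_2 - G)^(-1) V^T.)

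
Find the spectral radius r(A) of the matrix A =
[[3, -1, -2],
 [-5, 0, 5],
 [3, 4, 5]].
r(A) ≈ 7.4575

The eigenvalues of A are the roots of its characteristic polynomial. With M = A (coefficients from the trace, the sum of principal 2x2 minors, and det A):
  p(λ) = det(λ I - M) = λ^3 - 8λ^2 - 4λ + 60.
No integer candidate from the rational root theorem (±divisors of 60) is a root, so the roots are irrational. The cubic discriminant is Δ = 61520 > 0, so there are three distinct real roots. p(-3) = -27 and p(-2) = 28 have opposite signs, so a root lies in (-3, -2); Newton's method refines it to λ ≈ -2.5782. p(3) = 3 and p(4) = -20 have opposite signs, so a root lies in (3, 4); Newton's method refines it to λ ≈ 3.1207. p(7) = -17 and p(8) = 28 have opposite signs, so a root lies in (7, 8); Newton's method refines it to λ ≈ 7.4575. Check (Vieta): the three roots sum to 8, matching tr M = 8.
Thus the eigenvalues (to 4 decimals) are -2.5782 (modulus 2.5782); 3.1207 (modulus 3.1207); 7.4575 (modulus 7.4575). The spectral radius is the largest modulus: r(A) ≈ 7.4575. (Cross-check: r(A) ≤ ||A||_2 ≈ 8.3239; equality holds whenever A is normal, though it can also hold for some non-normal A.)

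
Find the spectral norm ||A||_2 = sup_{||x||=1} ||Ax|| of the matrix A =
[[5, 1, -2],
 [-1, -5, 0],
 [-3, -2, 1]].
||A||_2 ≈ 7.2153 (= sqrt(largest eigenvalue of A^T A))

||A||_2 = sigma_max(A) = sqrt(lambda_max(A^T A)). Form the symmetric matrix M = A^T A =
[[35, 16, -13],
 [16, 30, -4],
 [-13, -4, 5]].
Its characteristic polynomial (trace, sum of principal 2x2 minors, determinant of M give the coefficients) is
  p(λ) = det(λ I - M) = λ^3 - 70λ^2 + 934λ - 4.
No integer candidate from the rational root theorem (±divisors of 4) is a root, so the roots are irrational. The cubic discriminant is Δ = 1014641312 > 0, so there are three distinct real roots. p(0) = -4 and p(1) = 861 have opposite signs, so a root lies in (0, 1); Newton's method refines it to λ ≈ 0.0043. p(17) = 557 and p(18) = -40 have opposite signs, so a root lies in (17, 18); Newton's method refines it to λ ≈ 17.9347. p(52) = -108 and p(53) = 1745 have opposite signs, so a root lies in (52, 53); Newton's method refines it to λ ≈ 52.061. Check (Vieta): the three roots sum to 70, matching tr M = 70.
So the eigenvalues of A^T A are ≈ 0.0043, 17.9347, 52.061 (all ≥ 0, as they must be for A^T A). The largest is λ_max ≈ 52.061, hence ||A||_2 = sqrt(λ_max) ≈ 7.2153.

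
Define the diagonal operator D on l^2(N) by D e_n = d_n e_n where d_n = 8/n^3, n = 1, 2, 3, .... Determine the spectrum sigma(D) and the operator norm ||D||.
sigma(D) = {8/n^3 : n ≥ 1} ∪ {0}; ||D|| = 8

A bounded diagonal operator on l^2 with diagonal entries d_n has spectrum equal to the closure of {d_n : n ≥ 1}: every d_n is an eigenvalue (with eigenvector e_n), so {d_n} ⊂ sigma(D); the spectrum is closed, so its closure is too; and for lambda not in the closure, (D - lambda I) has bounded inverse (the diagonal entries 1/(d_n - lambda) are bounded). For our sequence d_n = 8/n^3, n = 1, 2, 3, ...:
  - {d_n} = {8/n^3 : n ≥ 1}; the only limit point is 0
  - closure = {8/n^3 : n ≥ 1} ∪ {0}
For the norm: a diagonal operator has ||D|| = sup_n |d_n|. Here d_n = 8/n^3 is positive and decreasing, so sup_n |d_n| = d_1 = 8. So ||D|| = 8.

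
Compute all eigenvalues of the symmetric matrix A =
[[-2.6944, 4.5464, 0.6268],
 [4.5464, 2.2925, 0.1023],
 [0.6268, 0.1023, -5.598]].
sigma(A) ≈ {-6, -5, 5}

A is real symmetric, so its spectrum consists of real eigenvalues. Expanding the characteristic polynomial of the displayed matrix gives
  det(λ I - A) = p(λ) = λ^3 + (6)λ^2 + (-25)λ + (-149.9982).
Solving p(λ) = 0 yields eigenvalues ≈ -6, -5, 5. (A is shown rounded to 4 decimals, so these recover the underlying integer eigenvalues to within that precision.)
Verification: the trace of A = -6 equals the sum of eigenvalues -6, and det(A) ≈ 149.9982 matches the eigenvalue product 150.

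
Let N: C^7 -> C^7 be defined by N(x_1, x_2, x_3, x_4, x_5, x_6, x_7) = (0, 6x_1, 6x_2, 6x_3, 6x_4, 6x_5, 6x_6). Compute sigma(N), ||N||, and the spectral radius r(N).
sigma(N) = {0}; ||N|| = 6; r(N) = 0. (N is nilpotent with N^7 = 0.)

On C^7, N is a strictly lower-triangular matrix with 6 on the subdiagonal and zeros elsewhere, so its characteristic polynomial is lambda^7 and every eigenvalue is 0: sigma(N) = {0}. For the operator norm, N e_i = 6e_{i+1} for i = 1, ..., 6 and N e_7 = 0, so the singular values of N are 6 (with multiplicity 6) and 0; hence ||N|| = 6. The spectral radius r(N) = max|lambda| = 0. Note ||N|| > r(N) — characteristic of non-normal nilpotent operators. Indeed N^7 = 0.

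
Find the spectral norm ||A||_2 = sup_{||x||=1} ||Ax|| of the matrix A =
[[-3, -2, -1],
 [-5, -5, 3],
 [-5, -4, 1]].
||A||_2 ≈ 10.4561 (= sqrt(largest eigenvalue of A^T A))

||A||_2 = sigma_max(A) = sqrt(lambda_max(A^T A)). Form the symmetric matrix M = A^T A =
[[59, 51, -17],
 [51, 45, -17],
 [-17, -17, 11]].
Its characteristic polynomial (trace, sum of principal 2x2 minors, determinant of M give the coefficients) is
  p(λ) = det(λ I - M) = λ^3 - 115λ^2 + 620λ - 16.
No integer candidate from the rational root theorem (±divisors of 16) is a root, so the roots are irrational. The cubic discriminant is Δ = 4053569488 > 0, so there are three distinct real roots. p(0) = -16 and p(1) = 490 have opposite signs, so a root lies in (0, 1); Newton's method refines it to λ ≈ 0.0259. p(5) = 334 and p(6) = -220 have opposite signs, so a root lies in (5, 6); Newton's method refines it to λ ≈ 5.6436. p(109) = -3722 and p(110) = 7684 have opposite signs, so a root lies in (109, 110); Newton's method refines it to λ ≈ 109.3305. Check (Vieta): the three roots sum to 115, matching tr M = 115.
So the eigenvalues of A^T A are ≈ 0.0259, 5.6436, 109.3305 (all ≥ 0, as they must be for A^T A). The largest is λ_max ≈ 109.3305, hence ||A||_2 = sqrt(λ_max) ≈ 10.4561.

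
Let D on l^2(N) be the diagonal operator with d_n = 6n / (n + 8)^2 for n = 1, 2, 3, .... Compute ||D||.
||D|| = 3/16 (attained at n = 8)

For D diagonal, ||D|| = sup_n |d_n|. Treat f(x) = 6x / (x + 8)^2 for real x > 0. By the quotient rule, f'(x) = 6(8 - x)/(x + 8)^3, which is positive for x < 8 and negative for x > 8. So f has a unique maximum at x = 8, and since 8 is a positive integer, the supremum over n ≥ 1 is attained at n = 8: d_8 = 6·8/(8 + 8)^2 = 6·8/256 = 3/16. Hence ||D|| = 3/16.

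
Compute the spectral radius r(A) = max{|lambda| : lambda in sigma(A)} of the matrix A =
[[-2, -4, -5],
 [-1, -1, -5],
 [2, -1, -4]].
r(A) ≈ 5.2981

The eigenvalues of A are the roots of its characteristic polynomial. With M = A (coefficients from the trace, the sum of principal 2x2 minors, and det A):
  p(λ) = det(λ I - M) = λ^3 + 7λ^2 + 15λ - 43.
No integer candidate from the rational root theorem (±divisors of 43) is a root, so the roots are irrational. The cubic discriminant is Δ = -74672 < 0, so there is one real root and a complex-conjugate pair. p(1) = -20 and p(2) = 23 have opposite signs, so a root lies in (1, 2); Newton's method refines it to λ ≈ 1.5319. Dividing out (λ - (1.5319)) leaves approximately λ^2 + 8.5319λ + 28.0699. For λ^2 + 8.5319λ + 28.0699 the discriminant is -39.4865. It is negative, so the remaining roots are the complex-conjugate pair λ ≈ -4.2659 ± 3.1419i. Their product equals the constant term, so |λ|^2 ≈ 28.0699 and |λ| ≈ 5.2981.
Thus the eigenvalues (to 4 decimals) are 1.5319 (modulus 1.5319); -4.2659 ± 3.1419i (modulus 5.2981). The spectral radius is the largest modulus: r(A) ≈ 5.2981. (Cross-check: r(A) ≤ ||A||_2 ≈ 8.9918; equality holds whenever A is normal, though it can also hold for some non-normal A.)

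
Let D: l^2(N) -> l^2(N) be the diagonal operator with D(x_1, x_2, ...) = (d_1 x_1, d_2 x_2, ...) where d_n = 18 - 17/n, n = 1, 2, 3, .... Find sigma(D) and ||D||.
sigma(D) = {18 - 17/n : n ≥ 1} ∪ {18}; ||D|| = 18

A bounded diagonal operator on l^2 with diagonal entries d_n has spectrum equal to the closure of {d_n : n ≥ 1}: every d_n is an eigenvalue (with eigenvector e_n), so {d_n} ⊂ sigma(D); the spectrum is closed, so its closure is too; and for lambda not in the closure, (D - lambda I) has bounded inverse (the diagonal entries 1/(d_n - lambda) are bounded). For our sequence d_n = 18 - 17/n, n = 1, 2, 3, ...:
  - {d_n} = {18 - 17/n : n ≥ 1}; the only limit point is 18
  - closure = {18 - 17/n : n ≥ 1} ∪ {18}
For the norm: a diagonal operator has ||D|| = sup_n |d_n|. Here d_n = 18 - 17/n increases monotonically from d_1 = 1 toward 18, with all terms in [1, 18); so sup_n |d_n| = 18 (the supremum is the limit, not attained). So ||D|| = 18.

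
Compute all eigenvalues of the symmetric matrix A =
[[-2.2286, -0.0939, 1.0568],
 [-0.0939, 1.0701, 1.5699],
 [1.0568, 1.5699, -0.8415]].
sigma(A) ≈ {-3, -1, 2}

A is real symmetric, so its spectrum consists of real eigenvalues. Expanding the characteristic polynomial of the displayed matrix gives
  det(λ I - A) = p(λ) = λ^3 + (2)λ^2 + (-5)λ + (-6).
Solving p(λ) = 0 yields eigenvalues ≈ -3, -1, 2. (A is shown rounded to 4 decimals, so these recover the underlying integer eigenvalues to within that precision.)
Verification: the trace of A = -2 equals the sum of eigenvalues -2, and det(A) ≈ 6.0001 matches the eigenvalue product 6.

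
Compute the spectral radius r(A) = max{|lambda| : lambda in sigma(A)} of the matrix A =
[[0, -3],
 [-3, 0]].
r(A) = 3

The eigenvalues of A are the roots of its characteristic polynomial. With M = A (coefficients from the trace and determinant):
  p(λ) = det(λ I - M) = λ^2 - 9.
For λ^2 - 9 the discriminant is 36. It is a perfect square (6^2), so the roots are rational: λ = (0 ± 6)/2 = 3, -3.
Thus the eigenvalues (to 4 decimals) are 3 (modulus 3); -3 (modulus 3). The spectral radius is the largest modulus: r(A) = 3. (Cross-check: r(A) ≤ ||A||_2 ≈ 3; equality holds whenever A is normal, though it can also hold for some non-normal A.)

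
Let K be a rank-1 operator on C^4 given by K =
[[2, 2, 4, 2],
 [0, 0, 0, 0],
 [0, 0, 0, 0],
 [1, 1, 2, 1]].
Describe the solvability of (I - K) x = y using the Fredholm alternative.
(I - K) is invertible (det(I - K) = -2 ≠ 0), so for every y in C^4 the equation (I - K) x = y has a unique solution.

K has rank 1, so it is an outer product K = u v^T: every row of K is a multiple of one row vector. Reading off the entries, u = (2, 0, 0, 1) and v = (1, 1, 2, 1) (row i of K equals u_i·v^T). A rank-one matrix u v^T satisfies K u = u (v·u) and kills the (3)-dimensional subspace v^⊥, so its characteristic polynomial is lambda^3 (lambda - v·u) with v·u = tr K = 3. Hence the eigenvalues of I - K are 1 (multiplicity 3) and 1 - (3) = -2, so det(I - K) = -2. (Direct check: I - K =
[[-1, -2, -4, -2],
 [0, 1, 0, 0],
 [0, 0, 1, 0],
 [-1, -1, -2, 0]]
has determinant -2.) The finite-dimensional Fredholm alternative says: either (I - K) is invertible, or ker(I - K) ≠ {0} and then range(I - K) = ker((I - K)^*)^⊥, with dim ker(I - K) = dim ker((I - K)^*). Since det(I - K) ≠ 0, 1 is not an eigenvalue of K and ker(I - K) = {0}, so we are in the first case: for every y there is a unique x = (I - K)^(-1) y. Explicitly, by the Sherman–Morrison formula, (I - u v^T)^(-1) = I + u v^T/(1 - v·u), i.e. (I - K)^(-1) = I + K/(-2).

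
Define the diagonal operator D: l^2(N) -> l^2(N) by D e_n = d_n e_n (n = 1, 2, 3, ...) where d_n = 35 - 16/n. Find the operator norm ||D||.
||D|| = 35

For a diagonal operator on l^2 with entries d_n, ||D|| = sup_n |d_n|. Here d_1 = 19, d_2 = 27, ..., and d_n = 35 - 16/n increases monotonically toward 35. All terms lie in [19, 35), so |d_n| = d_n and the supremum is the limit 35, which is not attained by any individual d_n. Hence ||D|| = 35.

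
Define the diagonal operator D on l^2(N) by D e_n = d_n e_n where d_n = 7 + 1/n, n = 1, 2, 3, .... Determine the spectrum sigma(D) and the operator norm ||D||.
sigma(D) = {7 + 1/n : n ≥ 1} ∪ {7}; ||D|| = 8

A bounded diagonal operator on l^2 with diagonal entries d_n has spectrum equal to the closure of {d_n : n ≥ 1}: every d_n is an eigenvalue (with eigenvector e_n), so {d_n} ⊂ sigma(D); the spectrum is closed, so its closure is too; and for lambda not in the closure, (D - lambda I) has bounded inverse (the diagonal entries 1/(d_n - lambda) are bounded). For our sequence d_n = 7 + 1/n, n = 1, 2, 3, ...:
  - {d_n} = {7 + 1/n : n ≥ 1}; the only limit point is 7
  - closure = {7 + 1/n : n ≥ 1} ∪ {7}
For the norm: a diagonal operator has ||D|| = sup_n |d_n|. Here d_n = 7 + 1/n is positive and decreasing, so sup_n |d_n| = d_1 = 7 + 1 = 8. So ||D|| = 8.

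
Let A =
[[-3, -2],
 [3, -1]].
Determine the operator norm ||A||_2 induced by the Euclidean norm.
||A||_2 = sqrt((23 + sqrt(205))/2) ≈ 4.3196 (= sqrt(largest eigenvalue of A^T A))

||A||_2 = sigma_max(A) = sqrt(lambda_max(A^T A)). Form the symmetric matrix M = A^T A =
[[18, 3],
 [3, 5]].
Its characteristic polynomial (trace, determinant of M give the coefficients) is
  p(λ) = det(λ I - M) = λ^2 - 23λ + 81.
For λ^2 - 23λ + 81 the discriminant is 205. It is nonnegative but not a perfect square, so the roots are real and irrational: λ = (23 ± sqrt(205))/2 ≈ 18.6589, 4.3411.
So the eigenvalues of A^T A are ≈ 4.3411, 18.6589 (all ≥ 0, as they must be for A^T A). The largest is λ_max = (23 + sqrt(205))/2 ≈ 18.6589, hence ||A||_2 = sqrt(λ_max) = sqrt((23 + sqrt(205))/2) ≈ 4.3196.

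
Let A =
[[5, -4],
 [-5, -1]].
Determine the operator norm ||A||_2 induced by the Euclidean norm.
||A||_2 = sqrt((67 + sqrt(1989))/2) ≈ 7.4699 (= sqrt(largest eigenvalue of A^T A))

||A||_2 = sigma_max(A) = sqrt(lambda_max(A^T A)). Form the symmetric matrix M = A^T A =
[[50, -15],
 [-15, 17]].
Its characteristic polynomial (trace, determinant of M give the coefficients) is
  p(λ) = det(λ I - M) = λ^2 - 67λ + 625.
For λ^2 - 67λ + 625 the discriminant is 1989. It is nonnegative but not a perfect square, so the roots are real and irrational: λ = (67 ± sqrt(1989))/2 ≈ 55.7991, 11.2009.
So the eigenvalues of A^T A are ≈ 11.2009, 55.7991 (all ≥ 0, as they must be for A^T A). The largest is λ_max = (67 + sqrt(1989))/2 ≈ 55.7991, hence ||A||_2 = sqrt(λ_max) = sqrt((67 + sqrt(1989))/2) ≈ 7.4699.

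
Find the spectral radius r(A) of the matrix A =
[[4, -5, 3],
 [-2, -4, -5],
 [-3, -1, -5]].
r(A) ≈ 7.7541

The eigenvalues of A are the roots of its characteristic polynomial. With M = A (coefficients from the trace, the sum of principal 2x2 minors, and det A):
  p(λ) = det(λ I - M) = λ^3 + 5λ^2 - 22λ - 5.
No integer candidate from the rational root theorem (±divisors of 5) is a root, so the roots are irrational. The cubic discriminant is Δ = 66417 > 0, so there are three distinct real roots. p(-8) = -21 and p(-7) = 51 have opposite signs, so a root lies in (-8, -7); Newton's method refines it to λ ≈ -7.7541. p(-1) = 21 and p(0) = -5 have opposite signs, so a root lies in (-1, 0); Newton's method refines it to λ ≈ -0.217. p(2) = -21 and p(3) = 1 have opposite signs, so a root lies in (2, 3); Newton's method refines it to λ ≈ 2.9711. Check (Vieta): the three roots sum to -5, matching tr M = -5.
Thus the eigenvalues (to 4 decimals) are -7.7541 (modulus 7.7541); -0.217 (modulus 0.217); 2.9711 (modulus 2.9711). The spectral radius is the largest modulus: r(A) ≈ 7.7541. (Cross-check: r(A) ≤ ||A||_2 ≈ 9.1756; equality holds whenever A is normal, though it can also hold for some non-normal A.)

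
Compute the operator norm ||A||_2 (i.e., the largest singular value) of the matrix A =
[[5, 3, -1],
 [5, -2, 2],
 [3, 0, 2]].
||A||_2 ≈ 7.8463 (= sqrt(largest eigenvalue of A^T A))

||A||_2 = sigma_max(A) = sqrt(lambda_max(A^T A)). Form the symmetric matrix M = A^T A =
[[59, 5, 11],
 [5, 13, -7],
 [11, -7, 9]].
Its characteristic polynomial (trace, sum of principal 2x2 minors, determinant of M give the coefficients) is
  p(λ) = det(λ I - M) = λ^3 - 81λ^2 + 1220λ - 1444.
No integer candidate from the rational root theorem (±divisors of 1444) is a root, so the roots are irrational. The cubic discriminant is Δ = 1944627952 > 0, so there are three distinct real roots. p(1) = -304 and p(2) = 680 have opposite signs, so a root lies in (1, 2); Newton's method refines it to λ ≈ 1.2928. p(18) = 104 and p(19) = -646 have opposite signs, so a root lies in (18, 19); Newton's method refines it to λ ≈ 18.1429. p(61) = -1444 and p(62) = 1160 have opposite signs, so a root lies in (61, 62); Newton's method refines it to λ ≈ 61.5643. Check (Vieta): the three roots sum to 81, matching tr M = 81.
So the eigenvalues of A^T A are ≈ 1.2928, 18.1429, 61.5643 (all ≥ 0, as they must be for A^T A). The largest is λ_max ≈ 61.5643, hence ||A||_2 = sqrt(λ_max) ≈ 7.8463.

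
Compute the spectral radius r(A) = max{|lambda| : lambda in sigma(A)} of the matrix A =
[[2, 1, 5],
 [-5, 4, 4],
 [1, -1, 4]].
r(A) ≈ 5.8694

The eigenvalues of A are the roots of its characteristic polynomial. With M = A (coefficients from the trace, the sum of principal 2x2 minors, and det A):
  p(λ) = det(λ I - M) = λ^3 - 10λ^2 + 36λ - 69.
No integer candidate from the rational root theorem (±divisors of 69) is a root, so the roots are irrational. The cubic discriminant is Δ = -14451 < 0, so there is one real root and a complex-conjugate pair. p(5) = -14 and p(6) = 3 have opposite signs, so a root lies in (5, 6); Newton's method refines it to λ ≈ 5.8694. Dividing out (λ - (5.8694)) leaves approximately λ^2 - 4.1306λ + 11.7559. For λ^2 - 4.1306λ + 11.7559 the discriminant is -29.9617. It is negative, so the remaining roots are the complex-conjugate pair λ ≈ 2.0653 ± 2.7369i. Their product equals the constant term, so |λ|^2 ≈ 11.7559 and |λ| ≈ 3.4287.
Thus the eigenvalues (to 4 decimals) are 5.8694 (modulus 5.8694); 2.0653 ± 2.7369i (modulus 3.4287). The spectral radius is the largest modulus: r(A) ≈ 5.8694. (Cross-check: r(A) ≤ ||A||_2 ≈ 8.2386; equality holds whenever A is normal, though it can also hold for some non-normal A.)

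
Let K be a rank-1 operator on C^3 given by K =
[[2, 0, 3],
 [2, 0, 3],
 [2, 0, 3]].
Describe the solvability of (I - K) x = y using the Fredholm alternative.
(I - K) is invertible (det(I - K) = -4 ≠ 0), so for every y in C^3 the equation (I - K) x = y has a unique solution.

K has rank 1, so it is an outer product K = u v^T: every row of K is a multiple of one row vector. Reading off the entries, u = (1, 1, 1) and v = (2, 0, 3) (row i of K equals u_i·v^T). A rank-one matrix u v^T satisfies K u = u (v·u) and kills the (2)-dimensional subspace v^⊥, so its characteristic polynomial is lambda^2 (lambda - v·u) with v·u = tr K = 5. Hence the eigenvalues of I - K are 1 (multiplicity 2) and 1 - (5) = -4, so det(I - K) = -4. (Direct check: I - K =
[[-1, 0, -3],
 [-2, 1, -3],
 [-2, 0, -2]]
has determinant -4.) The finite-dimensional Fredholm alternative says: either (I - K) is invertible, or ker(I - K) ≠ {0} and then range(I - K) = ker((I - K)^*)^⊥, with dim ker(I - K) = dim ker((I - K)^*). Since det(I - K) ≠ 0, 1 is not an eigenvalue of K and ker(I - K) = {0}, so we are in the first case: for every y there is a unique x = (I - K)^(-1) y. Explicitly, by the Sherman–Morrison formula, (I - u v^T)^(-1) = I + u v^T/(1 - v·u), i.e. (I - K)^(-1) = I + K/(-4).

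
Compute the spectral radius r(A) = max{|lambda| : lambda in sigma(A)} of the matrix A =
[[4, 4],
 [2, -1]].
r(A) = (3 + sqrt(57))/2 ≈ 5.2749

The eigenvalues of A are the roots of its characteristic polynomial. With M = A (coefficients from the trace and determinant):
  p(λ) = det(λ I - M) = λ^2 - 3λ - 12.
For λ^2 - 3λ - 12 the discriminant is 57. It is nonnegative but not a perfect square, so the roots are real and irrational: λ = (3 ± sqrt(57))/2 ≈ 5.2749, -2.2749.
Thus the eigenvalues (to 4 decimals) are 5.2749 (modulus 5.2749); -2.2749 (modulus 2.2749). The spectral radius is the largest modulus: r(A) = (3 + sqrt(57))/2 ≈ 5.2749. (Cross-check: r(A) ≤ ||A||_2 ≈ 5.7079; equality holds whenever A is normal, though it can also hold for some non-normal A.)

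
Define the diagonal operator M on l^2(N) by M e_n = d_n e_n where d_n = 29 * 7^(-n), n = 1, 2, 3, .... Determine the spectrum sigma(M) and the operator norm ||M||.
sigma(M) = {29 * 7^(-n) : n ≥ 1} ∪ {0}; ||M|| = 29/7

A bounded diagonal operator on l^2 with diagonal entries d_n has spectrum equal to the closure of {d_n : n ≥ 1}: every d_n is an eigenvalue (with eigenvector e_n), so {d_n} ⊂ sigma(M); the spectrum is closed, so its closure is too; and for lambda not in the closure, (M - lambda I) has bounded inverse (the diagonal entries 1/(d_n - lambda) are bounded). For our sequence d_n = 29 * 7^(-n), n = 1, 2, 3, ...:
  - {d_n} = {29 * 7^(-n) : n ≥ 1}; the only limit point is 0
  - closure = {29 * 7^(-n) : n ≥ 1} ∪ {0}
For the norm: a diagonal operator has ||M|| = sup_n |d_n|. Here d_n = 29 * 7^(-n) is positive and decreasing, so sup_n |d_n| = d_1 = 29/7. So ||M|| = 29/7.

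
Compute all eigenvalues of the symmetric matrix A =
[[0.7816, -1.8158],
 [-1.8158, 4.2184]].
sigma(A) ≈ {0, 5}

A is real symmetric, so its spectrum consists of real eigenvalues. Expanding the characteristic polynomial of the displayed matrix gives
  det(λ I - A) = p(λ) = λ^2 + (-5)λ + (0).
Solving p(λ) = 0 yields eigenvalues ≈ 0, 5. (A is shown rounded to 4 decimals, so these recover the underlying integer eigenvalues to within that precision.)
Verification: the trace of A = 5 equals the sum of eigenvalues 5, and det(A) ≈ -0.0000 matches the eigenvalue product 0.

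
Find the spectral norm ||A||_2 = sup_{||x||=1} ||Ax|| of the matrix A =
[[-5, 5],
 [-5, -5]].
||A||_2 = sqrt(50) ≈ 7.0711 (= sqrt(largest eigenvalue of A^T A))

||A||_2 = sigma_max(A) = sqrt(lambda_max(A^T A)). Form the symmetric matrix M = A^T A =
[[50, 0],
 [0, 50]].
Its characteristic polynomial (trace, determinant of M give the coefficients) is
  p(λ) = det(λ I - M) = λ^2 - 100λ + 2500.
For λ^2 - 100λ + 2500 the discriminant is 0. It is a perfect square (0^2), so the roots are rational: λ = (100 ± 0)/2 = 50, 50.
So the eigenvalues of A^T A are ≈ 50, 50 (all ≥ 0, as they must be for A^T A). The largest is λ_max = 50, hence ||A||_2 = sqrt(λ_max) = sqrt(50) ≈ 7.0711.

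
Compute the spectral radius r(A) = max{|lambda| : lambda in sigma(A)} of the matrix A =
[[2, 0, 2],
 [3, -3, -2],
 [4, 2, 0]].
r(A) ≈ 4.0849

The eigenvalues of A are the roots of its characteristic polynomial. With M = A (coefficients from the trace, the sum of principal 2x2 minors, and det A):
  p(λ) = det(λ I - M) = λ^3 + λ^2 - 10λ - 44.
No integer candidate from the rational root theorem (±divisors of 44) is a root, so the roots are irrational. The cubic discriminant is Δ = -40076 < 0, so there is one real root and a complex-conjugate pair. p(4) = -4 and p(5) = 56 have opposite signs, so a root lies in (4, 5); Newton's method refines it to λ ≈ 4.0849. Dividing out (λ - (4.0849)) leaves approximately λ^2 + 5.0849λ + 10.7714. For λ^2 + 5.0849λ + 10.7714 the discriminant is -17.2292. It is negative, so the remaining roots are the complex-conjugate pair λ ≈ -2.5425 ± 2.0754i. Their product equals the constant term, so |λ|^2 ≈ 10.7714 and |λ| ≈ 3.282.
Thus the eigenvalues (to 4 decimals) are 4.0849 (modulus 4.0849); -2.5425 ± 2.0754i (modulus 3.282). The spectral radius is the largest modulus: r(A) ≈ 4.0849. (Cross-check: r(A) ≤ ||A||_2 ≈ 5.4179; equality holds whenever A is normal, though it can also hold for some non-normal A.)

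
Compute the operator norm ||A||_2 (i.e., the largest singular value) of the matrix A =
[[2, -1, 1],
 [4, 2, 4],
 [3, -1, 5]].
||A||_2 ≈ 8.326 (= sqrt(largest eigenvalue of A^T A))

||A||_2 = sigma_max(A) = sqrt(lambda_max(A^T A)). Form the symmetric matrix M = A^T A =
[[29, 3, 33],
 [3, 6, 2],
 [33, 2, 42]].
Its characteristic polynomial (trace, sum of principal 2x2 minors, determinant of M give the coefficients) is
  p(λ) = det(λ I - M) = λ^3 - 77λ^2 + 542λ - 676.
No integer candidate from the rational root theorem (±divisors of 676) is a root, so the roots are irrational. The cubic discriminant is Δ = 365862132 > 0, so there are three distinct real roots. p(1) = -210 and p(2) = 108 have opposite signs, so a root lies in (1, 2); Newton's method refines it to λ ≈ 1.606. p(6) = 20 and p(7) = -312 have opposite signs, so a root lies in (6, 7); Newton's method refines it to λ ≈ 6.0719. p(69) = -1366 and p(70) = 2964 have opposite signs, so a root lies in (69, 70); Newton's method refines it to λ ≈ 69.3221. Check (Vieta): the three roots sum to 77, matching tr M = 77.
So the eigenvalues of A^T A are ≈ 1.606, 6.0719, 69.3221 (all ≥ 0, as they must be for A^T A). The largest is λ_max ≈ 69.3221, hence ||A||_2 = sqrt(λ_max) ≈ 8.326.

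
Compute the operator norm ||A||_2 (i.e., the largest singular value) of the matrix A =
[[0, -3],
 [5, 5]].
||A||_2 = sqrt((59 + sqrt(2581))/2) ≈ 7.4096 (= sqrt(largest eigenvalue of A^T A))

||A||_2 = sigma_max(A) = sqrt(lambda_max(A^T A)). Form the symmetric matrix M = A^T A =
[[25, 25],
 [25, 34]].
Its characteristic polynomial (trace, determinant of M give the coefficients) is
  p(λ) = det(λ I - M) = λ^2 - 59λ + 225.
For λ^2 - 59λ + 225 the discriminant is 2581. It is nonnegative but not a perfect square, so the roots are real and irrational: λ = (59 ± sqrt(2581))/2 ≈ 54.9018, 4.0982.
So the eigenvalues of A^T A are ≈ 4.0982, 54.9018 (all ≥ 0, as they must be for A^T A). The largest is λ_max = (59 + sqrt(2581))/2 ≈ 54.9018, hence ||A||_2 = sqrt(λ_max) = sqrt((59 + sqrt(2581))/2) ≈ 7.4096.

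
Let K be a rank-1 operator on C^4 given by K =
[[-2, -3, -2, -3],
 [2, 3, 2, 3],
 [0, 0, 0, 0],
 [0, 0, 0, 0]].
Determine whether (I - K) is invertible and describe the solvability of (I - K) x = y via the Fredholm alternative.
(I - K) is singular (det(I - K) = 0, i.e. 1 ∈ sigma(K)). (I - K) x = y is solvable iff y ⊥ ker((I - K)^*) = span{(-2, -3, -2, -3)}, i.e. iff -2y_1 - 3y_2 - 2y_3 - 3y_4 = 0. When solvable, the solutions are x = y + c·(1, -1, 0, 0), c arbitrary (ker(I - K) = span{(1, -1, 0, 0)}, dimension 1).

K has rank 1, so it is an outer product K = u v^T: every row of K is a multiple of one row vector. Reading off the entries, u = (1, -1, 0, 0) and v = (-2, -3, -2, -3) (row i of K equals u_i·v^T). A rank-one matrix u v^T satisfies K u = u (v·u) and kills the (3)-dimensional subspace v^⊥, so its characteristic polynomial is lambda^3 (lambda - v·u) with v·u = tr K = 1. Hence the eigenvalues of I - K are 1 (multiplicity 3) and 1 - (1) = 0, so det(I - K) = 0. (Direct check: I - K =
[[3, 3, 2, 3],
 [-2, -2, -2, -3],
 [0, 0, 1, 0],
 [0, 0, 0, 1]]
has determinant 0.) So 1 is an eigenvalue of K and (I - K) is not invertible. The finite-dimensional Fredholm alternative says: either (I - K) is invertible, or ker(I - K) ≠ {0} and then range(I - K) = ker((I - K)^*)^⊥, with dim ker(I - K) = dim ker((I - K)^*). We are in the second case, so we need both kernels. Kernel of I - K: (I - K) u = u - u (v·u) = u - u = 0, so ker(I - K) = span{u} = span{(1, -1, 0, 0)} (it is exactly 1-dimensional because rank(I - K) = 3). Kernel of the adjoint: K is real, so (I - K)^* = I - K^T = I - v u^T, and (I - v u^T) v = v - v (u·v) = 0; hence ker((I - K)^*) = span{v} = span{(-2, -3, -2, -3)}. Therefore (I - K) x = y is solvable iff <y, v> = 0, i.e. iff -2y_1 - 3y_2 - 2y_3 - 3y_4 = 0. When this holds, K y = u (v·y) = 0, so (I - K) y = y and x = y is a particular solution; the full solution set is the line x = y + c·u = y + c·(1, -1, 0, 0), c ∈ C.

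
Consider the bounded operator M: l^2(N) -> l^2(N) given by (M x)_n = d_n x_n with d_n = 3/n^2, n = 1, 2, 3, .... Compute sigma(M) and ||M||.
sigma(M) = {3/n^2 : n ≥ 1} ∪ {0}; ||M|| = 3

A bounded diagonal operator on l^2 with diagonal entries d_n has spectrum equal to the closure of {d_n : n ≥ 1}: every d_n is an eigenvalue (with eigenvector e_n), so {d_n} ⊂ sigma(M); the spectrum is closed, so its closure is too; and for lambda not in the closure, (M - lambda I) has bounded inverse (the diagonal entries 1/(d_n - lambda) are bounded). For our sequence d_n = 3/n^2, n = 1, 2, 3, ...:
  - {d_n} = {3/n^2 : n ≥ 1}; the only limit point is 0
  - closure = {3/n^2 : n ≥ 1} ∪ {0}
For the norm: a diagonal operator has ||M|| = sup_n |d_n|. Here d_n = 3/n^2 is positive and decreasing, so sup_n |d_n| = d_1 = 3. So ||M|| = 3.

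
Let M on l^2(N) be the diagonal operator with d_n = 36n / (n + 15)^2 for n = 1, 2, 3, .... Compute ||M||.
||M|| = 3/5 (attained at n = 15)

For M diagonal, ||M|| = sup_n |d_n|. Treat f(x) = 36x / (x + 15)^2 for real x > 0. By the quotient rule, f'(x) = 36(15 - x)/(x + 15)^3, which is positive for x < 15 and negative for x > 15. So f has a unique maximum at x = 15, and since 15 is a positive integer, the supremum over n ≥ 1 is attained at n = 15: d_15 = 36·15/(15 + 15)^2 = 36·15/900 = 3/5. Hence ||M|| = 3/5.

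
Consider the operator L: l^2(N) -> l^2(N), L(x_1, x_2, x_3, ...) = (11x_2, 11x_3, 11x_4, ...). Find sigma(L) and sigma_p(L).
sigma(L) = closed disk {z in C : |z| ≤ 11}; sigma_p(L) = open disk {z in C : |z| < 11}

Note L = 11·V where V is the unit left shift (V x)_k = x_{k+1}; so sigma(L) = 11·sigma(V) and ||L|| = 11||V||. ||L x||^2 = 121sum_{k≥2} |x_k|^2 ≤ 121||x||^2, with equality on {x : x_1 = 0}, so ||L|| = 11. For any lambda with |lambda| < 11, set r = lambda/11 (|r| < 1); the vector x = (1, r, r^2, ...) is in l^2 and satisfies L x = 11(r, r^2, ...) = lambda x, so lambda is an eigenvalue. On the boundary |lambda| = 11 the geometric series diverges, so no l^2 eigenvector exists, but these lambda lie in the approximate point spectrum. Hence sigma(L) is the closed disk of radius 11 and sigma_p(L) is the open disk.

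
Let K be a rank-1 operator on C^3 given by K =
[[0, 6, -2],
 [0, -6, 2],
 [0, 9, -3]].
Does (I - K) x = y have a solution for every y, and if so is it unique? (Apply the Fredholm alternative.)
(I - K) is invertible (det(I - K) = 10 ≠ 0), so for every y in C^3 the equation (I - K) x = y has a unique solution.

K has rank 1, so it is an outer product K = u v^T: every row of K is a multiple of one row vector. Reading off the entries, u = (-2, 2, -3) and v = (0, -3, 1) (row i of K equals u_i·v^T). A rank-one matrix u v^T satisfies K u = u (v·u) and kills the (2)-dimensional subspace v^⊥, so its characteristic polynomial is lambda^2 (lambda - v·u) with v·u = tr K = -9. Hence the eigenvalues of I - K are 1 (multiplicity 2) and 1 - (-9) = 10, so det(I - K) = 10. (Direct check: I - K =
[[1, -6, 2],
 [0, 7, -2],
 [0, -9, 4]]
has determinant 10.) The finite-dimensional Fredholm alternative says: either (I - K) is invertible, or ker(I - K) ≠ {0} and then range(I - K) = ker((I - K)^*)^⊥, with dim ker(I - K) = dim ker((I - K)^*). Since det(I - K) ≠ 0, 1 is not an eigenvalue of K and ker(I - K) = {0}, so we are in the first case: for every y there is a unique x = (I - K)^(-1) y. Explicitly, by the Sherman–Morrison formula, (I - u v^T)^(-1) = I + u v^T/(1 - v·u), i.e. (I - K)^(-1) = I + K/(10).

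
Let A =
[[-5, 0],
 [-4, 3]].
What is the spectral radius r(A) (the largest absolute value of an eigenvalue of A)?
r(A) = 5

The eigenvalues of A are the roots of its characteristic polynomial. With M = A (coefficients from the trace and determinant):
  p(λ) = det(λ I - M) = λ^2 + 2λ - 15.
For λ^2 + 2λ - 15 the discriminant is 64. It is a perfect square (8^2), so the roots are rational: λ = (-2 ± 8)/2 = 3, -5.
Thus the eigenvalues (to 4 decimals) are 3 (modulus 3); -5 (modulus 5). The spectral radius is the largest modulus: r(A) = 5. (Cross-check: r(A) ≤ ||A||_2 ≈ 6.7082; equality holds whenever A is normal, though it can also hold for some non-normal A.)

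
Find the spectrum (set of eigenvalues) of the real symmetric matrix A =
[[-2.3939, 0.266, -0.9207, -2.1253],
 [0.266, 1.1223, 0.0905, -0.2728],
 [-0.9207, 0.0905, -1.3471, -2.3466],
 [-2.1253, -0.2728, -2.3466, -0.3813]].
sigma(A) ≈ {-5, -1, 1, 2}

A is real symmetric, so its spectrum consists of real eigenvalues. Expanding the characteristic polynomial of the displayed matrix gives
  det(λ I - A) = p(λ) = λ^4 + (3)λ^3 + (-11)λ^2 + (-3)λ + (10).
Solving p(λ) = 0 yields eigenvalues ≈ -5, -1, 1, 2. (A is shown rounded to 4 decimals, so these recover the underlying integer eigenvalues to within that precision.)
Verification: the trace of A = -3 equals the sum of eigenvalues -3, and det(A) ≈ 9.9992 matches the eigenvalue product 10.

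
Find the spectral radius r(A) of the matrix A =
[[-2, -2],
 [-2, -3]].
r(A) = (5 + sqrt(17))/2 ≈ 4.5616

The eigenvalues of A are the roots of its characteristic polynomial. With M = A (coefficients from the trace and determinant):
  p(λ) = det(λ I - M) = λ^2 + 5λ + 2.
For λ^2 + 5λ + 2 the discriminant is 17. It is nonnegative but not a perfect square, so the roots are real and irrational: λ = (-5 ± sqrt(17))/2 ≈ -0.4384, -4.5616.
Thus the eigenvalues (to 4 decimals) are -0.4384 (modulus 0.4384); -4.5616 (modulus 4.5616). The spectral radius is the largest modulus: r(A) = (5 + sqrt(17))/2 ≈ 4.5616. (Cross-check: r(A) ≤ ||A||_2 ≈ 4.5616; equality holds whenever A is normal, though it can also hold for some non-normal A.)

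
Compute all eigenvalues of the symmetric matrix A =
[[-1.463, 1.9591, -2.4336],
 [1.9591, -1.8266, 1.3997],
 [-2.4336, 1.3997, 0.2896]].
sigma(A) ≈ {-5, 0, 2}

A is real symmetric, so its spectrum consists of real eigenvalues. Expanding the characteristic polynomial of the displayed matrix gives
  det(λ I - A) = p(λ) = λ^3 + (3)λ^2 + (-10)λ + (0).
Solving p(λ) = 0 yields eigenvalues ≈ -5, 0, 2. (A is shown rounded to 4 decimals, so these recover the underlying integer eigenvalues to within that precision.)
Verification: the trace of A = -3 equals the sum of eigenvalues -3, and det(A) ≈ -0.0001 matches the eigenvalue product 0.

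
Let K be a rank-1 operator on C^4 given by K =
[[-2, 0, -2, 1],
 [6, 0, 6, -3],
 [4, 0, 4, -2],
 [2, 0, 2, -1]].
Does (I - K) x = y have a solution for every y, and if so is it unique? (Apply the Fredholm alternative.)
(I - K) is singular (det(I - K) = 0, i.e. 1 ∈ sigma(K)). (I - K) x = y is solvable iff y ⊥ ker((I - K)^*) = span{(-2, 0, -2, 1)}, i.e. iff -2y_1 - 2y_3 + y_4 = 0. When solvable, the solutions are x = y + c·(1, -3, -2, -1), c arbitrary (ker(I - K) = span{(1, -3, -2, -1)}, dimension 1).

K has rank 1, so it is an outer product K = u v^T: every row of K is a multiple of one row vector. Reading off the entries, u = (1, -3, -2, -1) and v = (-2, 0, -2, 1) (row i of K equals u_i·v^T). A rank-one matrix u v^T satisfies K u = u (v·u) and kills the (3)-dimensional subspace v^⊥, so its characteristic polynomial is lambda^3 (lambda - v·u) with v·u = tr K = 1. Hence the eigenvalues of I - K are 1 (multiplicity 3) and 1 - (1) = 0, so det(I - K) = 0. (Direct check: I - K =
[[3, 0, 2, -1],
 [-6, 1, -6, 3],
 [-4, 0, -3, 2],
 [-2, 0, -2, 2]]
has determinant 0.) So 1 is an eigenvalue of K and (I - K) is not invertible. The finite-dimensional Fredholm alternative says: either (I - K) is invertible, or ker(I - K) ≠ {0} and then range(I - K) = ker((I - K)^*)^⊥, with dim ker(I - K) = dim ker((I - K)^*). We are in the second case, so we need both kernels. Kernel of I - K: (I - K) u = u - u (v·u) = u - u = 0, so ker(I - K) = span{u} = span{(1, -3, -2, -1)} (it is exactly 1-dimensional because rank(I - K) = 3). Kernel of the adjoint: K is real, so (I - K)^* = I - K^T = I - v u^T, and (I - v u^T) v = v - v (u·v) = 0; hence ker((I - K)^*) = span{v} = span{(-2, 0, -2, 1)}. Therefore (I - K) x = y is solvable iff <y, v> = 0, i.e. iff -2y_1 - 2y_3 + y_4 = 0. When this holds, K y = u (v·y) = 0, so (I - K) y = y and x = y is a particular solution; the full solution set is the line x = y + c·u = y + c·(1, -3, -2, -1), c ∈ C.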